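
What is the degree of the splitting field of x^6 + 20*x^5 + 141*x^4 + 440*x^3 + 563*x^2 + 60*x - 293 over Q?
The degree of the splitting field over Q equals the order of the Galois group, so first determine the group. The polynomial f is an irreducible sextic over Q, so G = Gal(f/Q) is one of the 16 transitive subgroups 6T1, ..., 6T16 of S_6. The discriminant of f is 604996190208, which is not a perfect square, so G is not contained in A_6. The transitive groups of degree 6 not contained in A_6 are: C_6 (6T1, order 6), S_3 (6T2, order 6), D_6 (6T3, order 12), C_3 x S_3 (6T5, order 18), A_4 x C_2 (6T6, order 24), S_4 (6T8, order 24), S_3 x S_3 (6T9, order 36), S_4 x C_2 (6T11, order 48), (S_3 x S_3) : C_2 (6T13, order 72), PGL(2,5) (6T14, order 120), S_6 (6T16, order 720). By Dedekind's theorem, for a prime p not dividing disc(f) the degrees of the irreducible factors of f mod p form the cycle type of an element of G. Factoring f modulo the 23 such primes p <= 101 (skipping 2, 3, 37, which divide the discriminant), each new pattern first appears at: mod 5: f = (x^2 + 3)(x^2 + x + 2)(x^2 + 4x + 2), pattern 2+2+2; mod 7: f = (x^3 + 4)(x^3 + 6x^2 + x + 2), pattern 3+3; mod 67: f = (x + 5)(x + 18)(x + 29)(x + 50)(x + 59)(x + 60), pattern 1+1+1+1+1+1. No other pattern occurs in this range, so the set of observed cycle types is {2+2+2, 3+3, 1+1+1+1+1+1}. The candidates containing elements of all these cycle types are C_6 (6T1) of order 6, S_3 (6T2) of order 6, D_6 (6T3) of order 12, C_3 x S_3 (6T5) of order 18, A_4 x C_2 (6T6) of order 24, S_4 (6T8) of order 24, S_3 x S_3 (6T9) of order 36, S_4 x C_2 (6T11) of order 48, (S_3 x S_3) : C_2 (6T13) of order 72, PGL(2,5) (6T14) of order 120, S_6 (6T16) of order 720; the others are excluded. The observed types are precisely the cycle types that occur in S_3 (6T2). Each of the other remaining candidates has further cycle types, and by the Chebotarev density theorem the matching factorization patterns would occur for a proportion of primes equal to their share of the group: C_6 (6T1) additionally contains elements of type 6 (2 of its 6 elements, about 33% of primes); D_6 (6T3) additionally contains elements of type 6, 2+2+1+1 (5 of its 12 elements, about 42% of primes); C_3 x S_3 (6T5) additionally contains elements of type 6, 3+1+1+1 (10 of its 18 elements, about 56% of primes); A_4 x C_2 (6T6) additionally contains elements of type 6, 2+2+1+1, 2+1+1+1+1 (14 of its 24 elements, about 58% of primes); S_4 (6T8) additionally contains elements of type 4+1+1, 2+2+1+1 (9 of its 24 elements, about 38% of primes); S_3 x S_3 (6T9) additionally contains elements of type 6, 3+1+1+1, 2+2+1+1 (25 of its 36 elements, about 69% of primes); S_4 x C_2 (6T11) additionally contains elements of type 6, 4+2, 4+1+1, 2+2+1+1, 2+1+1+1+1 (32 of its 48 elements, about 67% of primes); (S_3 x S_3) : C_2 (6T13) additionally contains elements of type 6, 4+2, 3+2+1, 3+1+1+1, 2+2+1+1, 2+1+1+1+1 (61 of its 72 elements, about 85% of primes); PGL(2,5) (6T14) additionally contains elements of type 6, 5+1, 4+1+1, 2+2+1+1 (89 of its 120 elements, about 74% of primes); S_6 (6T16) additionally contains elements of type 6, 5+1, 4+2, 4+1+1, 3+2+1, 3+1+1+1, 2+2+1+1, 2+1+1+1+1 (664 of its 720 elements, about 92% of primes). None of the 23 primes tested shows any such pattern (for each of these groups the chance of that is below 10^-4), which rules them out. Hence G = S_3 (6T2), of order 6. The Galois group S_3 (6T2) has order 6, so the splitting field has degree 6 over Q.

6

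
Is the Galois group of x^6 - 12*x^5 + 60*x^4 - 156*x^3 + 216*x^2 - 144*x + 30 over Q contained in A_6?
The polynomial is irreducible of degree 6 over Q. Its discriminant is 40310784, which is not a perfect square. A Galois group lies in the alternating group exactly when the discriminant is a square in Q, so the Galois group (S_3 x S_3) is not contained in A_6.

No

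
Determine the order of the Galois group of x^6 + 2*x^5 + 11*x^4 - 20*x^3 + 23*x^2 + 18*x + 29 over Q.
The degree of the splitting field over Q equals the order of the Galois group, so first determine the group. The polynomial f is an irreducible sextic over Q, so G = Gal(f/Q) is one of the 16 transitive subgroups 6T1, ..., 6T16 of S_6. The discriminant of f is -1154968245501952, which is not a perfect square, so G is not contained in A_6. The transitive groups of degree 6 not contained in A_6 are: C_6 (6T1, order 6), S_3 (6T2, order 6), D_6 (6T3, order 12), C_3 x S_3 (6T5, order 18), A_4 x C_2 (6T6, order 24), S_4 (6T8, order 24), S_3 x S_3 (6T9, order 36), S_4 x C_2 (6T11, order 48), (S_3 x S_3) : C_2 (6T13, order 72), PGL(2,5) (6T14, order 120), S_6 (6T16, order 720). By Dedekind's theorem, for a prime p not dividing disc(f) the degrees of the irreducible factors of f mod p form the cycle type of an element of G. Factoring f modulo the 37 such primes p <= 167 (skipping 2, 7, which divide the discriminant), each new pattern first appears at: mod 3: f = (x^6 + 2x^5 + 2x^4 + x^3 + 2x^2 + 2), pattern 6; mod 11: f = (x^3 + 5x^2 + 2x + 6)(x^3 + 8x^2 + 2x + 3), pattern 3+3; mod 13: f = (x^2 + 6x + 2)(x^2 + 10x + 5)(x^2 + 12x + 12), pattern 2+2+2; mod 29: f = (x)(x + 3)(x + 12)(x + 23)(x + 25)(x + 26), pattern 1+1+1+1+1+1. No other pattern occurs in this range, so the set of observed cycle types is {6, 3+3, 2+2+2, 1+1+1+1+1+1}. The candidates containing elements of all these cycle types are C_6 (6T1) of order 6, D_6 (6T3) of order 12, C_3 x S_3 (6T5) of order 18, A_4 x C_2 (6T6) of order 24, S_3 x S_3 (6T9) of order 36, S_4 x C_2 (6T11) of order 48, (S_3 x S_3) : C_2 (6T13) of order 72, PGL(2,5) (6T14) of order 120, S_6 (6T16) of order 720; the others are excluded. The observed types are precisely the cycle types that occur in C_6 (6T1). Each of the other remaining candidates has further cycle types, and by the Chebotarev density theorem the matching factorization patterns would occur for a proportion of primes equal to their share of the group: D_6 (6T3) additionally contains elements of type 2+2+1+1 (3 of its 12 elements, about 25% of primes); C_3 x S_3 (6T5) additionally contains elements of type 3+1+1+1 (4 of its 18 elements, about 22% of primes); A_4 x C_2 (6T6) additionally contains elements of type 2+2+1+1, 2+1+1+1+1 (6 of its 24 elements, about 25% of primes); S_3 x S_3 (6T9) additionally contains elements of type 3+1+1+1, 2+2+1+1 (13 of its 36 elements, about 36% of primes); S_4 x C_2 (6T11) additionally contains elements of type 4+2, 4+1+1, 2+2+1+1, 2+1+1+1+1 (24 of its 48 elements, about 50% of primes); (S_3 x S_3) : C_2 (6T13) additionally contains elements of type 4+2, 3+2+1, 3+1+1+1, 2+2+1+1, 2+1+1+1+1 (49 of its 72 elements, about 68% of primes); PGL(2,5) (6T14) additionally contains elements of type 5+1, 4+1+1, 2+2+1+1 (69 of its 120 elements, about 58% of primes); S_6 (6T16) additionally contains elements of type 5+1, 4+2, 4+1+1, 3+2+1, 3+1+1+1, 2+2+1+1, 2+1+1+1+1 (544 of its 720 elements, about 76% of primes). None of the 37 primes tested shows any such pattern (for each of these groups the chance of that is below 10^-4), which rules them out. Hence G = C_6 (6T1), of order 6. The Galois group C_6 (6T1) has order 6, so the splitting field has degree 6 over Q.

6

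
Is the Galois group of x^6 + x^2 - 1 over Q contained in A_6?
Yes

The polynomial is irreducible of degree 6 over Q. Its discriminant is 61504 = 248^2, a perfect square. A Galois group lies in the alternating group exactly when the discriminant is a square in Q, so the Galois group (S_4) is contained in A_6.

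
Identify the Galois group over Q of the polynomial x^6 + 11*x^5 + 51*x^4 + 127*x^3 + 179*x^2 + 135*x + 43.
C_6 (order 6)

The polynomial f is an irreducible sextic over Q, so G = Gal(f/Q) is one of the 16 transitive subgroups 6T1, ..., 6T16 of S_6. The discriminant of f is -16807, which is not a perfect square, so G is not contained in A_6. The transitive groups of degree 6 not contained in A_6 are: C_6 (6T1, order 6), S_3 (6T2, order 6), D_6 (6T3, order 12), C_3 x S_3 (6T5, order 18), A_4 x C_2 (6T6, order 24), S_4 (6T8, order 24), S_3 x S_3 (6T9, order 36), S_4 x C_2 (6T11, order 48), (S_3 x S_3) : C_2 (6T13, order 72), PGL(2,5) (6T14, order 120), S_6 (6T16, order 720). By Dedekind's theorem, for a prime p not dividing disc(f) the degrees of the irreducible factors of f mod p form the cycle type of an element of G. Factoring f modulo the 37 such primes p <= 163 (skipping 7, which divides the discriminant), each new pattern first appears at: mod 2: f = (x^3 + x + 1)(x^3 + x^2 + 1), pattern 3+3; mod 3: f = (x^6 + 2x^5 + x^3 + 2x^2 + 1), pattern 6; mod 13: f = (x^2 + x + 12)(x^2 + 11x + 6)(x^2 + 12x + 8), pattern 2+2+2; mod 29: f = (x + 9)(x + 18)(x + 22)(x + 25)(x + 26)(x + 27), pattern 1+1+1+1+1+1. No other pattern occurs in this range, so the set of observed cycle types is {3+3, 6, 2+2+2, 1+1+1+1+1+1}. The candidates containing elements of all these cycle types are C_6 (6T1) of order 6, D_6 (6T3) of order 12, C_3 x S_3 (6T5) of order 18, A_4 x C_2 (6T6) of order 24, S_3 x S_3 (6T9) of order 36, S_4 x C_2 (6T11) of order 48, (S_3 x S_3) : C_2 (6T13) of order 72, PGL(2,5) (6T14) of order 120, S_6 (6T16) of order 720; the others are excluded. The observed types are precisely the cycle types that occur in C_6 (6T1). Each of the other remaining candidates has further cycle types, and by the Chebotarev density theorem the matching factorization patterns would occur for a proportion of primes equal to their share of the group: D_6 (6T3) additionally contains elements of type 2+2+1+1 (3 of its 12 elements, about 25% of primes); C_3 x S_3 (6T5) additionally contains elements of type 3+1+1+1 (4 of its 18 elements, about 22% of primes); A_4 x C_2 (6T6) additionally contains elements of type 2+2+1+1, 2+1+1+1+1 (6 of its 24 elements, about 25% of primes); S_3 x S_3 (6T9) additionally contains elements of type 3+1+1+1, 2+2+1+1 (13 of its 36 elements, about 36% of primes); S_4 x C_2 (6T11) additionally contains elements of type 4+2, 4+1+1, 2+2+1+1, 2+1+1+1+1 (24 of its 48 elements, about 50% of primes); (S_3 x S_3) : C_2 (6T13) additionally contains elements of type 4+2, 3+2+1, 3+1+1+1, 2+2+1+1, 2+1+1+1+1 (49 of its 72 elements, about 68% of primes); PGL(2,5) (6T14) additionally contains elements of type 5+1, 4+1+1, 2+2+1+1 (69 of its 120 elements, about 58% of primes); S_6 (6T16) additionally contains elements of type 5+1, 4+2, 4+1+1, 3+2+1, 3+1+1+1, 2+2+1+1, 2+1+1+1+1 (544 of its 720 elements, about 76% of primes). None of the 37 primes tested shows any such pattern (for each of these groups the chance of that is below 10^-4), which rules them out. Hence G = C_6 (6T1), of order 6.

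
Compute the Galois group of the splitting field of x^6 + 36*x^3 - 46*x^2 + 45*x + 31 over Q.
S_6, the symmetric group on 6 letters

The polynomial f is an irreducible sextic over Q, so G = Gal(f/Q) is one of the 16 transitive subgroups 6T1, ..., 6T16 of S_6. The discriminant of f is 1819237778456309, which is not a perfect square, so G is not contained in A_6. The transitive groups of degree 6 not contained in A_6 are: C_6 (6T1, order 6), S_3 (6T2, order 6), D_6 (6T3, order 12), C_3 x S_3 (6T5, order 18), A_4 x C_2 (6T6, order 24), S_4 (6T8, order 24), S_3 x S_3 (6T9, order 36), S_4 x C_2 (6T11, order 48), (S_3 x S_3) : C_2 (6T13, order 72), PGL(2,5) (6T14, order 120), S_6 (6T16, order 720). By Dedekind's theorem, for a prime p not dividing disc(f) the degrees of the irreducible factors of f mod p form the cycle type of an element of G. Factoring f modulo the 4 such primes p <= 7, each new pattern first appears at: mod 2: f = (x^6 + x + 1), pattern 6; mod 5: f = (x + 1)(x^5 + 4x^4 + x^3 + 4x + 1), pattern 5+1; mod 7: f = (x^2 + 5x + 3)(x^4 + 2x^3 + x^2 + 4x + 1), pattern 4+2. No other pattern occurs in this range, so the set of observed cycle types is {6, 5+1, 4+2}. Among the candidates above, the only group containing elements of all these cycle types is S_6 (6T16); every other candidate lacks at least one of them. Hence G = S_6 (6T16), of order 720.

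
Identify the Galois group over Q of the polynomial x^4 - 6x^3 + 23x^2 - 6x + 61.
The polynomial is an irreducible quartic over Q and its discriminant is 205979904 = 14352^2, a perfect square, so the Galois group is contained in A_4. The resolvent cubic y^3 - 23*y^2 - 208*y + 3380 splits completely over Q, which gives the Klein four-group V_4.

V_4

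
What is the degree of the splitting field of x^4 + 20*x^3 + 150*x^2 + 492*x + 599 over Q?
4

The degree of the splitting field over Q equals the order of the Galois group, so first determine the group. The polynomial is an irreducible quartic over Q and its discriminant is 591872, which is not a perfect square, so the Galois group is not contained in A_4. The resolvent cubic y^3 - 150*y^2 + 7444*y - 122264 has exactly one rational root, so the Galois group is C_4 or D_4. The quartic becomes reducible over Q(sqrt(disc)), so the group is C_4. The Galois group C_4 (4T1) has order 4, so the splitting field has degree 4 over Q.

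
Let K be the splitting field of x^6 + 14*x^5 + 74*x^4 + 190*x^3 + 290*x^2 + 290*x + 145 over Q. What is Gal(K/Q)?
The polynomial f is an irreducible sextic over Q, so G = Gal(f/Q) is one of the 16 transitive subgroups 6T1, ..., 6T16 of S_6. The discriminant of f is 90962560000 = 301600^2, a perfect square, so G is contained in A_6. The transitive groups of degree 6 contained in A_6 are: A_4 (6T4, order 12), S_4 (6T7, order 24), (C_3 x C_3) : C_4 (6T10, order 36), PSL(2,5) (6T12, order 60), A_6 (6T15, order 360). By Dedekind's theorem, for a prime p not dividing disc(f) the degrees of the irreducible factors of f mod p form the cycle type of an element of G. Factoring f modulo the 19 such primes p <= 83 (skipping 2, 5, 13, 29, which divide the discriminant), each new pattern first appears at: mod 3: f = (x^2 + 1)(x^4 + 2x^3 + x^2 + 2x + 1), pattern 4+2; mod 11: f = (x^3 + 4x^2 + 7x + 7)(x^3 + 10x^2 + 5x + 5), pattern 3+3; mod 19: f = (x + 3)(x + 6)(x^2 + 2x + 10)(x^2 + 3x + 14), pattern 2+2+1+1; mod 61: f = (x + 32)(x + 39)(x + 49)(x^3 + 16x^2 + 15x + 15), pattern 3+1+1+1. No other pattern occurs in this range, so the set of observed cycle types is {4+2, 3+3, 2+2+1+1, 3+1+1+1}. The candidates containing elements of all these cycle types are (C_3 x C_3) : C_4 (6T10) of order 36, A_6 (6T15) of order 360; the others are excluded. The observed types are precisely the cycle types that occur in (C_3 x C_3) : C_4 (6T10) (apart from the identity). Each of the other remaining candidates has further cycle types, and by the Chebotarev density theorem the matching factorization patterns would occur for a proportion of primes equal to their share of the group: A_6 (6T15) additionally contains elements of type 5+1 (144 of its 360 elements, about 40% of primes). None of the 19 primes tested shows any such pattern (for each of these groups the chance of that is below 10^-4), which rules them out. Hence G = (C_3 x C_3) : C_4 (6T10), of order 36.

6T10: (C_3 x C_3) : C_4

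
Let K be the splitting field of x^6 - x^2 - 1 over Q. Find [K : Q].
The degree of the splitting field over Q equals the order of the Galois group, so first determine the group. The polynomial f is an irreducible sextic over Q, so G = Gal(f/Q) is one of the 16 transitive subgroups 6T1, ..., 6T16 of S_6. The discriminant of f is 33856 = 184^2, a perfect square, so G is contained in A_6. The transitive groups of degree 6 contained in A_6 are: A_4 (6T4, order 12), S_4 (6T7, order 24), (C_3 x C_3) : C_4 (6T10, order 36), PSL(2,5) (6T12, order 60), A_6 (6T15, order 360). By Dedekind's theorem, for a prime p not dividing disc(f) the degrees of the irreducible factors of f mod p form the cycle type of an element of G. Factoring f modulo the 79 such primes p <= 419 (skipping 2, 23, which divide the discriminant), each new pattern first appears at: mod 3: f = (x^3 + x^2 + 2x + 1)(x^3 + 2x^2 + 2x + 2), pattern 3+3; mod 5: f = (x^2 + 3)(x^4 + 2x^2 + 3), pattern 4+2; mod 19: f = (x + 5)(x + 14)(x^2 + 9x + 15)(x^2 + 10x + 15), pattern 2+2+1+1; mod 223: f = (x + 16)(x + 57)(x + 78)(x + 145)(x + 166)(x + 207), pattern 1+1+1+1+1+1. No other pattern occurs in this range, so the set of observed cycle types is {3+3, 4+2, 2+2+1+1, 1+1+1+1+1+1}. The candidates containing elements of all these cycle types are S_4 (6T7) of order 24, (C_3 x C_3) : C_4 (6T10) of order 36, A_6 (6T15) of order 360; the others are excluded. The observed types are precisely the cycle types that occur in S_4 (6T7). Each of the other remaining candidates has further cycle types, and by the Chebotarev density theorem the matching factorization patterns would occur for a proportion of primes equal to their share of the group: (C_3 x C_3) : C_4 (6T10) additionally contains elements of type 3+1+1+1 (4 of its 36 elements, about 11% of primes); A_6 (6T15) additionally contains elements of type 5+1, 3+1+1+1 (184 of its 360 elements, about 51% of primes). None of the 79 primes tested shows any such pattern (for each of these groups the chance of that is below 10^-4), which rules them out. Hence G = S_4 (6T7), of order 24. The Galois group S_4 (6T7) has order 24, so the splitting field has degree 24 over Q.

24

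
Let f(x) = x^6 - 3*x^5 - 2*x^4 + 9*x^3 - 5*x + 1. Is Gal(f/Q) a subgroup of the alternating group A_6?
No

The polynomial is irreducible of degree 6 over Q. Its discriminant is 810448, which is not a perfect square. A Galois group lies in the alternating group exactly when the discriminant is a square in Q, so the Galois group (S_3) is not contained in A_6.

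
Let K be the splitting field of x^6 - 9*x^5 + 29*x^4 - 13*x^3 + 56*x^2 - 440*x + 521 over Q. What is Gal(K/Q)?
(C_3 x C_3) : C_4 (also written G36+)

The polynomial f is an irreducible sextic over Q, so G = Gal(f/Q) is one of the 16 transitive subgroups 6T1, ..., 6T16 of S_6. The discriminant of f is 598116723780625 = 24456425^2, a perfect square, so G is contained in A_6. The transitive groups of degree 6 contained in A_6 are: A_4 (6T4, order 12), S_4 (6T7, order 24), (C_3 x C_3) : C_4 (6T10, order 36), PSL(2,5) (6T12, order 60), A_6 (6T15, order 360). By Dedekind's theorem, for a prime p not dividing disc(f) the degrees of the irreducible factors of f mod p form the cycle type of an element of G. Factoring f modulo the 21 such primes p <= 101 (skipping 5, 7, 29, 61, 79, which divide the discriminant), each new pattern first appears at: mod 2: f = (x^2 + x + 1)(x^4 + x + 1), pattern 4+2; mod 11: f = (x^3 + 6x + 3)(x^3 + 2x^2 + x + 5), pattern 3+3; mod 19: f = (x + 3)(x + 5)(x^2 + 6x + 14)(x^2 + 15x + 8), pattern 2+2+1+1; mod 101: f = (x + 4)(x + 28)(x + 76)(x^3 + 85x^2 + 21x + 15), pattern 3+1+1+1. No other pattern occurs in this range, so the set of observed cycle types is {4+2, 3+3, 2+2+1+1, 3+1+1+1}. The candidates containing elements of all these cycle types are (C_3 x C_3) : C_4 (6T10) of order 36, A_6 (6T15) of order 360; the others are excluded. The observed types are precisely the cycle types that occur in (C_3 x C_3) : C_4 (6T10) (apart from the identity). Each of the other remaining candidates has further cycle types, and by the Chebotarev density theorem the matching factorization patterns would occur for a proportion of primes equal to their share of the group: A_6 (6T15) additionally contains elements of type 5+1 (144 of its 360 elements, about 40% of primes). None of the 21 primes tested shows any such pattern (for each of these groups the chance of that is below 10^-4), which rules them out. Hence G = (C_3 x C_3) : C_4 (6T10), of order 36.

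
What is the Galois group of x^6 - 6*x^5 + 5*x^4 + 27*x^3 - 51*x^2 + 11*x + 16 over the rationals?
The polynomial f is an irreducible sextic over Q, so G = Gal(f/Q) is one of the 16 transitive subgroups 6T1, ..., 6T16 of S_6. The discriminant of f is 30991489 = 5567^2, a perfect square, so G is contained in A_6. The transitive groups of degree 6 contained in A_6 are: A_4 (6T4, order 12), S_4 (6T7, order 24), (C_3 x C_3) : C_4 (6T10, order 36), PSL(2,5) (6T12, order 60), A_6 (6T15, order 360). By Dedekind's theorem, for a prime p not dividing disc(f) the degrees of the irreducible factors of f mod p form the cycle type of an element of G. Factoring f modulo the 21 such primes p <= 79 (skipping 19, which divides the discriminant), each new pattern first appears at: mod 2: f = (x)(x^5 + x^3 + x^2 + x + 1), pattern 5+1; mod 7: f = (x^3 + 2x^2 + 4x + 5)(x^3 + 6x^2 + 3x + 6), pattern 3+3; mod 61: f = (x + 1)(x + 23)(x^2 + 44x + 55)(x^2 + 48x + 60), pattern 2+2+1+1. No other pattern occurs in this range, so the set of observed cycle types is {5+1, 3+3, 2+2+1+1}. The candidates containing elements of all these cycle types are PSL(2,5) (6T12) of order 60, A_6 (6T15) of order 360; the others are excluded. The observed types are precisely the cycle types that occur in PSL(2,5) (6T12) (apart from the identity). Each of the other remaining candidates has further cycle types, and by the Chebotarev density theorem the matching factorization patterns would occur for a proportion of primes equal to their share of the group: A_6 (6T15) additionally contains elements of type 4+2, 3+1+1+1 (130 of its 360 elements, about 36% of primes). None of the 21 primes tested shows any such pattern (for each of these groups the chance of that is below 10^-4), which rules them out. Hence G = PSL(2,5) (6T12), of order 60.

PSL(2,5)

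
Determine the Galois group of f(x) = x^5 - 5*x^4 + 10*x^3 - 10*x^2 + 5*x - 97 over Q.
The polynomial f is an irreducible quintic over Q, so G = Gal(f/Q) is a transitive subgroup of S_5: one of C_5 (5T1, order 5), D_5 (5T2, order 10), F_20 (5T3, order 20), A_5 (5T4, order 60) or S_5 (5T5, order 120). The discriminant of f is 265420800000, which is not a perfect square, so G is not contained in A_5. The transitive groups of degree 5 not contained in A_5 are: F_20 (5T3, order 20), S_5 (5T5, order 120). By Dedekind's theorem, for a prime p not dividing disc(f) the degrees of the irreducible factors of f mod p form the cycle type of an element of G. Factoring f modulo the 18 such primes p <= 73 (skipping 2, 3, 5, which divide the discriminant), each new pattern first appears at: mod 7: f = (x + 3)(x^4 + 6x^3 + 6x^2 + 5), pattern 4+1; mod 11: f = (x^5 + 6x^4 + 10x^3 + x^2 + 5x + 2), pattern 5; mod 19: f = (x + 17)(x^2 + 3x + 16)(x^2 + 13x + 6), pattern 2+2+1; mod 41: f = (x + 5)(x + 13)(x + 16)(x + 18)(x + 25), pattern 1+1+1+1+1. No other pattern occurs in this range, so the set of observed cycle types is {4+1, 5, 2+2+1, 1+1+1+1+1}. The candidates containing elements of all these cycle types are F_20 (5T3) of order 20, S_5 (5T5) of order 120; the others are excluded. The observed types are precisely the cycle types that occur in F_20 (5T3). Each of the other remaining candidates has further cycle types, and by the Chebotarev density theorem the matching factorization patterns would occur for a proportion of primes equal to their share of the group: S_5 (5T5) additionally contains elements of type 3+2, 3+1+1, 2+1+1+1 (50 of its 120 elements, about 42% of primes). None of the 18 primes tested shows any such pattern (for each of these groups the chance of that is below 10^-4), which rules them out. Hence G = F_20 (5T3), of order 20.

F_20 (also written F20)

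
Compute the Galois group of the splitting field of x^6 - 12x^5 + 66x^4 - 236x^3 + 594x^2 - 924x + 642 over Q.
The polynomial f is an irreducible sextic over Q, so G = Gal(f/Q) is one of the 16 transitive subgroups 6T1, ..., 6T16 of S_6. The discriminant of f is -742054348800, which is not a perfect square, so G is not contained in A_6. The transitive groups of degree 6 not contained in A_6 are: C_6 (6T1, order 6), S_3 (6T2, order 6), D_6 (6T3, order 12), C_3 x S_3 (6T5, order 18), A_4 x C_2 (6T6, order 24), S_4 (6T8, order 24), S_3 x S_3 (6T9, order 36), S_4 x C_2 (6T11, order 48), (S_3 x S_3) : C_2 (6T13, order 72), PGL(2,5) (6T14, order 120), S_6 (6T16, order 720). By Dedekind's theorem, for a prime p not dividing disc(f) the degrees of the irreducible factors of f mod p form the cycle type of an element of G. Factoring f modulo the 79 such primes p <= 431 (skipping 2, 3, 5, 47, which divide the discriminant), each new pattern first appears at: mod 7: f = (x^6 + 2x^5 + 3x^4 + 2x^3 + 6x^2 + 5), pattern 6; mod 11: f = (x + 1)(x + 3)(x^2 + 5)(x^2 + 6x + 1), pattern 2+2+1+1; mod 19: f = (x^3 + 12x^2 + 11x + 15)(x^3 + 14x^2 + x + 1), pattern 3+3; mod 23: f = (x^2 + 7x + 3)(x^2 + 10x + 14)(x^2 + 17x + 12), pattern 2+2+2; mod 43: f = (x + 3)(x + 15)(x + 19)(x + 20)(x + 23)(x + 37), pattern 1+1+1+1+1+1. No other pattern occurs in this range, so the set of observed cycle types is {6, 2+2+1+1, 3+3, 2+2+2, 1+1+1+1+1+1}. The candidates containing elements of all these cycle types are D_6 (6T3) of order 12, A_4 x C_2 (6T6) of order 24, S_3 x S_3 (6T9) of order 36, S_4 x C_2 (6T11) of order 48, (S_3 x S_3) : C_2 (6T13) of order 72, PGL(2,5) (6T14) of order 120, S_6 (6T16) of order 720; the others are excluded. The observed types are precisely the cycle types that occur in D_6 (6T3). Each of the other remaining candidates has further cycle types, and by the Chebotarev density theorem the matching factorization patterns would occur for a proportion of primes equal to their share of the group: A_4 x C_2 (6T6) additionally contains elements of type 2+1+1+1+1 (3 of its 24 elements, about 12% of primes); S_3 x S_3 (6T9) additionally contains elements of type 3+1+1+1 (4 of its 36 elements, about 11% of primes); S_4 x C_2 (6T11) additionally contains elements of type 4+2, 4+1+1, 2+1+1+1+1 (15 of its 48 elements, about 31% of primes); (S_3 x S_3) : C_2 (6T13) additionally contains elements of type 4+2, 3+2+1, 3+1+1+1, 2+1+1+1+1 (40 of its 72 elements, about 56% of primes); PGL(2,5) (6T14) additionally contains elements of type 5+1, 4+1+1 (54 of its 120 elements, about 45% of primes); S_6 (6T16) additionally contains elements of type 5+1, 4+2, 4+1+1, 3+2+1, 3+1+1+1, 2+1+1+1+1 (499 of its 720 elements, about 69% of primes). None of the 79 primes tested shows any such pattern (for each of these groups the chance of that is below 10^-4), which rules them out. Hence G = D_6 (6T3), of order 12.

6T3: D_6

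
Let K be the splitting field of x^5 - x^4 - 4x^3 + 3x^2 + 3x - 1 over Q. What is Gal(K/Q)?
C_5, the cyclic group of order 5

The polynomial f is an irreducible quintic over Q, so G = Gal(f/Q) is a transitive subgroup of S_5: one of C_5 (5T1, order 5), D_5 (5T2, order 10), F_20 (5T3, order 20), A_5 (5T4, order 60) or S_5 (5T5, order 120). The discriminant of f is 14641 = 121^2, a perfect square, so G is contained in A_5. The transitive groups of degree 5 contained in A_5 are: C_5 (5T1, order 5), D_5 (5T2, order 10), A_5 (5T4, order 60). By Dedekind's theorem, for a prime p not dividing disc(f) the degrees of the irreducible factors of f mod p form the cycle type of an element of G. Factoring f modulo the 14 such primes p <= 47 (skipping 11, which divides the discriminant), each new pattern first appears at: mod 2: f = (x^5 + x^4 + x^2 + x + 1), pattern 5; mod 23: f = (x + 4)(x + 6)(x + 10)(x + 11)(x + 14), pattern 1+1+1+1+1. No other pattern occurs in this range, so the set of observed cycle types is {5, 1+1+1+1+1}. The candidates containing elements of all these cycle types are C_5 (5T1) of order 5, D_5 (5T2) of order 10, A_5 (5T4) of order 60; the others are excluded. The observed types are precisely the cycle types that occur in C_5 (5T1). Each of the other remaining candidates has further cycle types, and by the Chebotarev density theorem the matching factorization patterns would occur for a proportion of primes equal to their share of the group: D_5 (5T2) additionally contains elements of type 2+2+1 (5 of its 10 elements, about 50% of primes); A_5 (5T4) additionally contains elements of type 3+1+1, 2+2+1 (35 of its 60 elements, about 58% of primes). None of the 14 primes tested shows any such pattern (for each of these groups the chance of that is below 10^-4), which rules them out. Hence G = C_5 (5T1), of order 5.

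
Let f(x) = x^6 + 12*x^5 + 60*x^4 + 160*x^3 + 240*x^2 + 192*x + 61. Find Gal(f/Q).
6T3: D_6

The polynomial f is an irreducible sextic over Q, so G = Gal(f/Q) is one of the 16 transitive subgroups 6T1, ..., 6T16 of S_6. The discriminant of f is 11337408, which is not a perfect square, so G is not contained in A_6. The transitive groups of degree 6 not contained in A_6 are: C_6 (6T1, order 6), S_3 (6T2, order 6), D_6 (6T3, order 12), C_3 x S_3 (6T5, order 18), A_4 x C_2 (6T6, order 24), S_4 (6T8, order 24), S_3 x S_3 (6T9, order 36), S_4 x C_2 (6T11, order 48), (S_3 x S_3) : C_2 (6T13, order 72), PGL(2,5) (6T14, order 120), S_6 (6T16, order 720). By Dedekind's theorem, for a prime p not dividing disc(f) the degrees of the irreducible factors of f mod p form the cycle type of an element of G. Factoring f modulo the 79 such primes p <= 419 (skipping 2, 3, which divide the discriminant), each new pattern first appears at: mod 5: f = (x^2 + x + 1)(x^2 + 2x + 3)(x^2 + 4x + 2), pattern 2+2+2; mod 7: f = (x^6 + 5x^5 + 4x^4 + 6x^3 + 2x^2 + 3x + 5), pattern 6; mod 11: f = (x + 5)(x + 10)(x^2 + x + 7)(x^2 + 7x + 8), pattern 2+2+1+1; mod 13: f = (x^3 + 6x^2 + 12x + 4)(x^3 + 6x^2 + 12x + 12), pattern 3+3; mod 61: f = (x)(x + 4)(x + 28)(x + 30)(x + 35)(x + 37), pattern 1+1+1+1+1+1. No other pattern occurs in this range, so the set of observed cycle types is {2+2+2, 6, 2+2+1+1, 3+3, 1+1+1+1+1+1}. The candidates containing elements of all these cycle types are D_6 (6T3) of order 12, A_4 x C_2 (6T6) of order 24, S_3 x S_3 (6T9) of order 36, S_4 x C_2 (6T11) of order 48, (S_3 x S_3) : C_2 (6T13) of order 72, PGL(2,5) (6T14) of order 120, S_6 (6T16) of order 720; the others are excluded. The observed types are precisely the cycle types that occur in D_6 (6T3). Each of the other remaining candidates has further cycle types, and by the Chebotarev density theorem the matching factorization patterns would occur for a proportion of primes equal to their share of the group: A_4 x C_2 (6T6) additionally contains elements of type 2+1+1+1+1 (3 of its 24 elements, about 12% of primes); S_3 x S_3 (6T9) additionally contains elements of type 3+1+1+1 (4 of its 36 elements, about 11% of primes); S_4 x C_2 (6T11) additionally contains elements of type 4+2, 4+1+1, 2+1+1+1+1 (15 of its 48 elements, about 31% of primes); (S_3 x S_3) : C_2 (6T13) additionally contains elements of type 4+2, 3+2+1, 3+1+1+1, 2+1+1+1+1 (40 of its 72 elements, about 56% of primes); PGL(2,5) (6T14) additionally contains elements of type 5+1, 4+1+1 (54 of its 120 elements, about 45% of primes); S_6 (6T16) additionally contains elements of type 5+1, 4+2, 4+1+1, 3+2+1, 3+1+1+1, 2+1+1+1+1 (499 of its 720 elements, about 69% of primes). None of the 79 primes tested shows any such pattern (for each of these groups the chance of that is below 10^-4), which rules them out. Hence G = D_6 (6T3), of order 12.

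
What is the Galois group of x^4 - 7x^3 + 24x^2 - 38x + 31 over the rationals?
C_4 (order 4)

The polynomial is an irreducible quartic over Q and its discriminant is 78125, which is not a perfect square, so the Galois group is not contained in A_4. The resolvent cubic y^3 - 24*y^2 + 142*y + 13 has exactly one rational root, so the Galois group is C_4 or D_4. The quartic becomes reducible over Q(sqrt(disc)), so the group is C_4.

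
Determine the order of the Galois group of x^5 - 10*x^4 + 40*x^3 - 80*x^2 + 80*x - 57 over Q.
The degree of the splitting field over Q equals the order of the Galois group, so first determine the group. The polynomial f is an irreducible quintic over Q, so G = Gal(f/Q) is a transitive subgroup of S_5: one of C_5 (5T1, order 5), D_5 (5T2, order 10), F_20 (5T3, order 20), A_5 (5T4, order 60) or S_5 (5T5, order 120). The discriminant of f is 1220703125, which is not a perfect square, so G is not contained in A_5. The transitive groups of degree 5 not contained in A_5 are: F_20 (5T3, order 20), S_5 (5T5, order 120). By Dedekind's theorem, for a prime p not dividing disc(f) the degrees of the irreducible factors of f mod p form the cycle type of an element of G. Factoring f modulo the 18 such primes p <= 67 (skipping 5, which divides the discriminant), each new pattern first appears at: mod 2: f = (x + 1)(x^4 + x^3 + x^2 + x + 1), pattern 4+1; mod 11: f = (x^5 + x^4 + 7x^3 + 8x^2 + 3x + 9), pattern 5; mod 19: f = (x)(x^2 + 4x + 11)(x^2 + 5x + 9), pattern 2+2+1; mod 31: f = (x + 9)(x + 11)(x + 19)(x + 20)(x + 24), pattern 1+1+1+1+1. No other pattern occurs in this range, so the set of observed cycle types is {4+1, 5, 2+2+1, 1+1+1+1+1}. The candidates containing elements of all these cycle types are F_20 (5T3) of order 20, S_5 (5T5) of order 120; the others are excluded. The observed types are precisely the cycle types that occur in F_20 (5T3). Each of the other remaining candidates has further cycle types, and by the Chebotarev density theorem the matching factorization patterns would occur for a proportion of primes equal to their share of the group: S_5 (5T5) additionally contains elements of type 3+2, 3+1+1, 2+1+1+1 (50 of its 120 elements, about 42% of primes). None of the 18 primes tested shows any such pattern (for each of these groups the chance of that is below 10^-4), which rules them out. Hence G = F_20 (5T3), of order 20. The Galois group F_20 (5T3) has order 20, so the splitting field has degree 20 over Q.

20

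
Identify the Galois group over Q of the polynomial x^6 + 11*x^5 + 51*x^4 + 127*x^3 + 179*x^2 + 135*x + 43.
C_6 (order 6)

The polynomial f is an irreducible sextic over Q, so G = Gal(f/Q) is one of the 16 transitive subgroups 6T1, ..., 6T16 of S_6. The discriminant of f is -16807, which is not a perfect square, so G is not contained in A_6. The transitive groups of degree 6 not contained in A_6 are: C_6 (6T1, order 6), S_3 (6T2, order 6), D_6 (6T3, order 12), C_3 x S_3 (6T5, order 18), A_4 x C_2 (6T6, order 24), S_4 (6T8, order 24), S_3 x S_3 (6T9, order 36), S_4 x C_2 (6T11, order 48), (S_3 x S_3) : C_2 (6T13, order 72), PGL(2,5) (6T14, order 120), S_6 (6T16, order 720). By Dedekind's theorem, for a prime p not dividing disc(f) the degrees of the irreducible factors of f mod p form the cycle type of an element of G. Factoring f modulo the 37 such primes p <= 163 (skipping 7, which divides the discriminant), each new pattern first appears at: mod 2: f = (x^3 + x + 1)(x^3 + x^2 + 1), pattern 3+3; mod 3: f = (x^6 + 2x^5 + x^3 + 2x^2 + 1), pattern 6; mod 13: f = (x^2 + x + 12)(x^2 + 11x + 6)(x^2 + 12x + 8), pattern 2+2+2; mod 29: f = (x + 9)(x + 18)(x + 22)(x + 25)(x + 26)(x + 27), pattern 1+1+1+1+1+1. No other pattern occurs in this range, so the set of observed cycle types is {3+3, 6, 2+2+2, 1+1+1+1+1+1}. The candidates containing elements of all these cycle types are C_6 (6T1) of order 6, D_6 (6T3) of order 12, C_3 x S_3 (6T5) of order 18, A_4 x C_2 (6T6) of order 24, S_3 x S_3 (6T9) of order 36, S_4 x C_2 (6T11) of order 48, (S_3 x S_3) : C_2 (6T13) of order 72, PGL(2,5) (6T14) of order 120, S_6 (6T16) of order 720; the others are excluded. The observed types are precisely the cycle types that occur in C_6 (6T1). Each of the other remaining candidates has further cycle types, and by the Chebotarev density theorem the matching factorization patterns would occur for a proportion of primes equal to their share of the group: D_6 (6T3) additionally contains elements of type 2+2+1+1 (3 of its 12 elements, about 25% of primes); C_3 x S_3 (6T5) additionally contains elements of type 3+1+1+1 (4 of its 18 elements, about 22% of primes); A_4 x C_2 (6T6) additionally contains elements of type 2+2+1+1, 2+1+1+1+1 (6 of its 24 elements, about 25% of primes); S_3 x S_3 (6T9) additionally contains elements of type 3+1+1+1, 2+2+1+1 (13 of its 36 elements, about 36% of primes); S_4 x C_2 (6T11) additionally contains elements of type 4+2, 4+1+1, 2+2+1+1, 2+1+1+1+1 (24 of its 48 elements, about 50% of primes); (S_3 x S_3) : C_2 (6T13) additionally contains elements of type 4+2, 3+2+1, 3+1+1+1, 2+2+1+1, 2+1+1+1+1 (49 of its 72 elements, about 68% of primes); PGL(2,5) (6T14) additionally contains elements of type 5+1, 4+1+1, 2+2+1+1 (69 of its 120 elements, about 58% of primes); S_6 (6T16) additionally contains elements of type 5+1, 4+2, 4+1+1, 3+2+1, 3+1+1+1, 2+2+1+1, 2+1+1+1+1 (544 of its 720 elements, about 76% of primes). None of the 37 primes tested shows any such pattern (for each of these groups the chance of that is below 10^-4), which rules them out. Hence G = C_6 (6T1), of order 6.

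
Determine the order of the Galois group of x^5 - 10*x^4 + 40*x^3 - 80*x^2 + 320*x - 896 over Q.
20

The degree of the splitting field over Q equals the order of the Galois group, so first determine the group. The polynomial f is an irreducible quintic over Q, so G = Gal(f/Q) is a transitive subgroup of S_5: one of C_5 (5T1, order 5), D_5 (5T2, order 10), F_20 (5T3, order 20), A_5 (5T4, order 60) or S_5 (5T5, order 120). The discriminant of f is 271790899200000, which is not a perfect square, so G is not contained in A_5. The transitive groups of degree 5 not contained in A_5 are: F_20 (5T3, order 20), S_5 (5T5, order 120). By Dedekind's theorem, for a prime p not dividing disc(f) the degrees of the irreducible factors of f mod p form the cycle type of an element of G. Factoring f modulo the 18 such primes p <= 73 (skipping 2, 3, 5, which divide the discriminant), each new pattern first appears at: mod 7: f = (x)(x^4 + 4x^3 + 5x^2 + 4x + 5), pattern 4+1; mod 11: f = (x + 8)(x^2 + x + 8)(x^2 + 3x + 8), pattern 2+2+1; mod 19: f = (x^5 + 9x^4 + 2x^3 + 15x^2 + 16x + 16), pattern 5. No other pattern occurs in this range, so the set of observed cycle types is {4+1, 2+2+1, 5}. The candidates containing elements of all these cycle types are F_20 (5T3) of order 20, S_5 (5T5) of order 120; the others are excluded. The observed types are precisely the cycle types that occur in F_20 (5T3) (apart from the identity). Each of the other remaining candidates has further cycle types, and by the Chebotarev density theorem the matching factorization patterns would occur for a proportion of primes equal to their share of the group: S_5 (5T5) additionally contains elements of type 3+2, 3+1+1, 2+1+1+1 (50 of its 120 elements, about 42% of primes). None of the 18 primes tested shows any such pattern (for each of these groups the chance of that is below 10^-4), which rules them out. Hence G = F_20 (5T3), of order 20. The Galois group F_20 (5T3) has order 20, so the splitting field has degree 20 over Q.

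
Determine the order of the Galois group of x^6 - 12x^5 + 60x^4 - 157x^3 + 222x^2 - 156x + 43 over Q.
The degree of the splitting field over Q equals the order of the Galois group, so first determine the group. The polynomial f is an irreducible sextic over Q, so G = Gal(f/Q) is one of the 16 transitive subgroups 6T1, ..., 6T16 of S_6. The discriminant of f is -177147, which is not a perfect square, so G is not contained in A_6. The transitive groups of degree 6 not contained in A_6 are: C_6 (6T1, order 6), S_3 (6T2, order 6), D_6 (6T3, order 12), C_3 x S_3 (6T5, order 18), A_4 x C_2 (6T6, order 24), S_4 (6T8, order 24), S_3 x S_3 (6T9, order 36), S_4 x C_2 (6T11, order 48), (S_3 x S_3) : C_2 (6T13, order 72), PGL(2,5) (6T14, order 120), S_6 (6T16, order 720). By Dedekind's theorem, for a prime p not dividing disc(f) the degrees of the irreducible factors of f mod p form the cycle type of an element of G. Factoring f modulo the 33 such primes p <= 139 (skipping 3, which divides the discriminant), each new pattern first appears at: mod 2: f = (x^6 + x^3 + 1), pattern 6; mod 7: f = (x + 1)(x + 3)(x + 4)(x^3 + x^2 + 5x + 3), pattern 3+1+1+1; mod 17: f = (x^2 + x + 1)(x^2 + 9x + 2)(x^2 + 12x + 13), pattern 2+2+2; mod 19: f = (x^3 + 13x^2 + 12x + 1)(x^3 + 13x^2 + 12x + 5), pattern 3+3; mod 73: f = (x + 40)(x + 41)(x + 42)(x + 49)(x + 50)(x + 58), pattern 1+1+1+1+1+1. No other pattern occurs in this range, so the set of observed cycle types is {6, 3+1+1+1, 2+2+2, 3+3, 1+1+1+1+1+1}. The candidates containing elements of all these cycle types are C_3 x S_3 (6T5) of order 18, S_3 x S_3 (6T9) of order 36, (S_3 x S_3) : C_2 (6T13) of order 72, S_6 (6T16) of order 720; the others are excluded. The observed types are precisely the cycle types that occur in C_3 x S_3 (6T5). Each of the other remaining candidates has further cycle types, and by the Chebotarev density theorem the matching factorization patterns would occur for a proportion of primes equal to their share of the group: S_3 x S_3 (6T9) additionally contains elements of type 2+2+1+1 (9 of its 36 elements, about 25% of primes); (S_3 x S_3) : C_2 (6T13) additionally contains elements of type 4+2, 3+2+1, 2+2+1+1, 2+1+1+1+1 (45 of its 72 elements, about 62% of primes); S_6 (6T16) additionally contains elements of type 5+1, 4+2, 4+1+1, 3+2+1, 2+2+1+1, 2+1+1+1+1 (504 of its 720 elements, about 70% of primes). None of the 33 primes tested shows any such pattern (for each of these groups the chance of that is below 10^-4), which rules them out. Hence G = C_3 x S_3 (6T5), of order 18. The Galois group C_3 x S_3 (6T5) has order 18, so the splitting field has degree 18 over Q.

18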